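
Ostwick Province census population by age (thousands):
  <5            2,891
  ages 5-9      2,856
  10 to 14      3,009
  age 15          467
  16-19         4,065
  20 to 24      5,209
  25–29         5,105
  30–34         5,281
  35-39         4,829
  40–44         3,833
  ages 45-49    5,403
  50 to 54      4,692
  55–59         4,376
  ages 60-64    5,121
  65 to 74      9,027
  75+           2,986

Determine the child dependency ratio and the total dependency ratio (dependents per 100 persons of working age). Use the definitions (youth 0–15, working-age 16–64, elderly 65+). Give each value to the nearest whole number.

0–15: 2,891 + 2,856 + 3,009 + 467 = 9,223
16–64: 4,065 + 5,209 + 5,105 + 5,281 + 4,829 + 3,833 + 5,403 + 4,692 + 4,376 + 5,121 = 47,914
65+: 9,027 + 2,986 = 12,013
Youth dependency ratio = 9,223 / 47,914 × 100 = 19
Total dependency ratio = (9,223 + 12,013) / 47,914 × 100 = 21,236 / 47,914 × 100 = 44

Youth dependency ratio: 19
Total dependency ratio: 44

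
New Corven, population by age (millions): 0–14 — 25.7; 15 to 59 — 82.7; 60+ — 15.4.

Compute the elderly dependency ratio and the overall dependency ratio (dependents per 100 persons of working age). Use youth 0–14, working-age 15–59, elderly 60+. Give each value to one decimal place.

Old-age dependency ratio: 18.6
Total dependency ratio: 49.7

Old-age dependency ratio = 15.4 / 82.7 × 100 = 18.6
Total dependency ratio = (25.7 + 15.4) / 82.7 × 100 = 41.1 / 82.7 × 100 = 49.7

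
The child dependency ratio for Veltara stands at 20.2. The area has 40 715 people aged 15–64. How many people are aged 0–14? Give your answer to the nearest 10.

Aged 0–14: 8 220

Youth dependency ratio = youth / working-age × 100
20.2 = Y / 40 715 × 100
⇒ 8 220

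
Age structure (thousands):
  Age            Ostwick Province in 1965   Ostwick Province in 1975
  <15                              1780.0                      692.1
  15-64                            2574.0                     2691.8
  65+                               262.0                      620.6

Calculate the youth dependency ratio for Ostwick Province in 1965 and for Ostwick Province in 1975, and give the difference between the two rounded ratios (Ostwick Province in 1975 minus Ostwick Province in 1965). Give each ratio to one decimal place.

Ostwick Province in 1965: 69.2
Ostwick Province in 1975: 25.7
Difference: -43.5

Ostwick Province in 1965: 1780.0 / 2574.0 × 100 = 69.2
Ostwick Province in 1975: 692.1 / 2691.8 × 100 = 25.7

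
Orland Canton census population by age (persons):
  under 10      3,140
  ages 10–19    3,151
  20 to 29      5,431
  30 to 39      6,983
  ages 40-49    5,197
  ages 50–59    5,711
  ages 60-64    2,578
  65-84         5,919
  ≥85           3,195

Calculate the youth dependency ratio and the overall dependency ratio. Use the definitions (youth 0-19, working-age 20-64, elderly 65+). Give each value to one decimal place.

0–19: 3,140 + 3,151 = 6,291
20–64: 5,431 + 6,983 + 5,197 + 5,711 + 2,578 = 25,900
65+: 5,919 + 3,195 = 9,114
Youth dependency ratio = 6,291 / 25,900 × 100 = 24.3
Total dependency ratio = (6,291 + 9,114) / 25,900 × 100 = 15,405 / 25,900 × 100 = 59.5

Youth dependency ratio: 24.3
Total dependency ratio: 59.5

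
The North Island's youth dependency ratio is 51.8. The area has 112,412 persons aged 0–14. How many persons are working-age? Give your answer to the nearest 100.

Working-age: 217,000

Youth dependency ratio = youth / working-age × 100
51.8 = 112,412 / W × 100
⇒ 217,000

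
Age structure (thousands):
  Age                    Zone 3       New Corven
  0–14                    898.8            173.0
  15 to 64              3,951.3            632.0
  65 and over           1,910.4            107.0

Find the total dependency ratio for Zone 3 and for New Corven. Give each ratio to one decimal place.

Zone 3: (898.8 + 1,910.4) / 3,951.3 × 100 = 2,809.2 / 3,951.3 × 100 = 71.1
New Corven: (173.0 + 107.0) / 632.0 × 100 = 280.0 / 632.0 × 100 = 44.3

Zone 3: 71.1
New Corven: 44.3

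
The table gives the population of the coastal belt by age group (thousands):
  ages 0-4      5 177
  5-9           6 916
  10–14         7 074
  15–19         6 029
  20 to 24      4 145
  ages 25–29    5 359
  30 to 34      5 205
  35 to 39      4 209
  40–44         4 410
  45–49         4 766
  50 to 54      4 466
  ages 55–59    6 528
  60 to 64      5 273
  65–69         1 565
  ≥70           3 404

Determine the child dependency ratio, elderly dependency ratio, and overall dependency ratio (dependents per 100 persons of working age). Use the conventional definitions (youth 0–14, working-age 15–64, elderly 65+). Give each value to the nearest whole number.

Youth dependency ratio: 38
Old-age dependency ratio: 10
Total dependency ratio: 48

0–14: 5 177 + 6 916 + 7 074 = 19 167
15–64: 6 029 + 4 145 + 5 359 + 5 205 + 4 209 + 4 410 + 4 766 + 4 466 + 6 528 + 5 273 = 50 390
65+: 1 565 + 3 404 = 4 969
Youth dependency ratio = 19 167 / 50 390 × 100 = 38
Old-age dependency ratio = 4 969 / 50 390 × 100 = 10
Total dependency ratio = (19 167 + 4 969) / 50 390 × 100 = 24 136 / 50 390 × 100 = 48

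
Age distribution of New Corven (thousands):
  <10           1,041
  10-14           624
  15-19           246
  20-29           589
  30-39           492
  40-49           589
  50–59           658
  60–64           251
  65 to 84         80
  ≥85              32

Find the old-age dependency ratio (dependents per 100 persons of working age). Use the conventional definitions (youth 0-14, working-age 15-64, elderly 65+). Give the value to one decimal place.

0–14: 1,041 + 624 = 1,665
15–64: 246 + 589 + 492 + 589 + 658 + 251 = 2,825
65+: 80 + 32 = 112
Old-age dependency ratio = 112 / 2,825 × 100 = 4.0

Old-age dependency ratio: 4.0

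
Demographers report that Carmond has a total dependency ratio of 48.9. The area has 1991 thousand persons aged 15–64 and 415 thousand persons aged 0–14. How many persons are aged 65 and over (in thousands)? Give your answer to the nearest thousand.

Total dependency ratio = (youth + elderly) / working-age × 100
48.9 = (415 + E) / 1991 × 100
⇒ 559

Aged 65 and over: 559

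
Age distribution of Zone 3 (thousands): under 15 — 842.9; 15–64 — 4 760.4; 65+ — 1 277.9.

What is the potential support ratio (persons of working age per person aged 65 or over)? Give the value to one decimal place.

Potential support ratio = 4 760.4 / 1 277.9 = 3.7

Potential support ratio: 3.7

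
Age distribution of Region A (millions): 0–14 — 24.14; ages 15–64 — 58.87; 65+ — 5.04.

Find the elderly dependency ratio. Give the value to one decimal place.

Old-age dependency ratio = 5.04 / 58.87 × 100 = 8.6

Old-age dependency ratio: 8.6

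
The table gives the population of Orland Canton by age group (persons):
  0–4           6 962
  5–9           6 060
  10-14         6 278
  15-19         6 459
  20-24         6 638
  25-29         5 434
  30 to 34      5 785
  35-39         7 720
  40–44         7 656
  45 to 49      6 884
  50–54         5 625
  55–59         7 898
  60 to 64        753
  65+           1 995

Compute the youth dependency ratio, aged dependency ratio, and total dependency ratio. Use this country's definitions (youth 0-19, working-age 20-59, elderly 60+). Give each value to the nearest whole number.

Youth dependency ratio: 48
Old-age dependency ratio: 5
Total dependency ratio: 53

0–19: 6 962 + 6 060 + 6 278 + 6 459 = 25 759
20–59: 6 638 + 5 434 + 5 785 + 7 720 + 7 656 + 6 884 + 5 625 + 7 898 = 53 640
60+: 753 + 1 995 = 2 748
Youth dependency ratio = 25 759 / 53 640 × 100 = 48
Old-age dependency ratio = 2 748 / 53 640 × 100 = 5
Total dependency ratio = (25 759 + 2 748) / 53 640 × 100 = 28 507 / 53 640 × 100 = 53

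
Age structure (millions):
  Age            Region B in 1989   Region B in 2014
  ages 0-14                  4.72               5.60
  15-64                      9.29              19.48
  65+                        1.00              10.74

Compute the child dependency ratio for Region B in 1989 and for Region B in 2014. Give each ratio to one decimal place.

Region B in 1989: 50.8
Region B in 2014: 28.7

Region B in 1989: 4.72 / 9.29 × 100 = 50.8
Region B in 2014: 5.60 / 19.48 × 100 = 28.7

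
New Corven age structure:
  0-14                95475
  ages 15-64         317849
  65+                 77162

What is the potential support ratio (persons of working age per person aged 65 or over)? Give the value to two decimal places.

Potential support ratio: 4.12

Potential support ratio = 317849 / 77162 = 4.12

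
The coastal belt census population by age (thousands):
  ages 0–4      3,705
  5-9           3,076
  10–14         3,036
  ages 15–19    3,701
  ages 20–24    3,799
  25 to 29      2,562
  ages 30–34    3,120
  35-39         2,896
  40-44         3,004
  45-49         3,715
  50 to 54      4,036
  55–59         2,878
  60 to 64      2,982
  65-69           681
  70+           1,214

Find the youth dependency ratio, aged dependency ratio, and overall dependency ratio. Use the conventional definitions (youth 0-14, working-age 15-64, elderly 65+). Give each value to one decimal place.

Youth dependency ratio: 30.0
Old-age dependency ratio: 5.8
Total dependency ratio: 35.8

0–14: 3,705 + 3,076 + 3,036 = 9,817
15–64: 3,701 + 3,799 + 2,562 + 3,120 + 2,896 + 3,004 + 3,715 + 4,036 + 2,878 + 2,982 = 32,693
65+: 681 + 1,214 = 1,895
Youth dependency ratio = 9,817 / 32,693 × 100 = 30.0
Old-age dependency ratio = 1,895 / 32,693 × 100 = 5.8
Total dependency ratio = (9,817 + 1,895) / 32,693 × 100 = 11,712 / 32,693 × 100 = 35.8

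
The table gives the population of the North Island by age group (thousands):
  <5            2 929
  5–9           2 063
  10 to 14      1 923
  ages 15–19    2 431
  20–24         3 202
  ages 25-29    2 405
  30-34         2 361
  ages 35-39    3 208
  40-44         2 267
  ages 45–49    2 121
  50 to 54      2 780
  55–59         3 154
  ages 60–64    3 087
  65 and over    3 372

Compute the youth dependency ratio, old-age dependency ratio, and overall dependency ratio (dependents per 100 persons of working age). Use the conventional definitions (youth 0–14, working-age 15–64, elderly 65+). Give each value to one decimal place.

0–14: 2 929 + 2 063 + 1 923 = 6 915
15–64: 2 431 + 3 202 + 2 405 + 2 361 + 3 208 + 2 267 + 2 121 + 2 780 + 3 154 + 3 087 = 27 016
65+: 3 372
Youth dependency ratio = 6 915 / 27 016 × 100 = 25.6
Old-age dependency ratio = 3 372 / 27 016 × 100 = 12.5
Total dependency ratio = (6 915 + 3 372) / 27 016 × 100 = 10 287 / 27 016 × 100 = 38.1

Youth dependency ratio: 25.6
Old-age dependency ratio: 12.5
Total dependency ratio: 38.1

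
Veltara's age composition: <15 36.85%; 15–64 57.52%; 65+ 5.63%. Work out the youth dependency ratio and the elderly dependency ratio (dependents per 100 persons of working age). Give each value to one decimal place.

Youth dependency ratio: 64.1
Old-age dependency ratio: 9.8

Youth dependency ratio = 36.85 / 57.52 × 100 = 64.1
Old-age dependency ratio = 5.63 / 57.52 × 100 = 9.8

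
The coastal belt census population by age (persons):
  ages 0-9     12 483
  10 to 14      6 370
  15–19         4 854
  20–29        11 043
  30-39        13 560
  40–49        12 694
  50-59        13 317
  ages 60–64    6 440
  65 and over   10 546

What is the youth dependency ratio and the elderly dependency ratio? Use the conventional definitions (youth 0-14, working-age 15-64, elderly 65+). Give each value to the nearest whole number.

Youth dependency ratio: 30
Old-age dependency ratio: 17

0–14: 12 483 + 6 370 = 18 853
15–64: 4 854 + 11 043 + 13 560 + 12 694 + 13 317 + 6 440 = 61 908
65+: 10 546
Youth dependency ratio = 18 853 / 61 908 × 100 = 30
Old-age dependency ratio = 10 546 / 61 908 × 100 = 17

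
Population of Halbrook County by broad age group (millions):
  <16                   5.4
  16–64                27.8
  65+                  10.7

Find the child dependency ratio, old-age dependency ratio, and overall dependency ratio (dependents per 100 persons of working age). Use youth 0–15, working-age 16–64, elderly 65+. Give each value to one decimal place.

Youth dependency ratio = 5.4 / 27.8 × 100 = 19.4
Old-age dependency ratio = 10.7 / 27.8 × 100 = 38.5
Total dependency ratio = (5.4 + 10.7) / 27.8 × 100 = 16.1 / 27.8 × 100 = 57.9

Youth dependency ratio: 19.4
Old-age dependency ratio: 38.5
Total dependency ratio: 57.9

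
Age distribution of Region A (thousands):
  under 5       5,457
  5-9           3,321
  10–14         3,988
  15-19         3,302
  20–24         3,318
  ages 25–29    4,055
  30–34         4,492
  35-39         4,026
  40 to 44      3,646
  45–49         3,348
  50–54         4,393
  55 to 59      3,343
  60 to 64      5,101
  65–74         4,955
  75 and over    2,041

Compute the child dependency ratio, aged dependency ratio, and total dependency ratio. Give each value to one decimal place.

0–14: 5,457 + 3,321 + 3,988 = 12,766
15–64: 3,302 + 3,318 + 4,055 + 4,492 + 4,026 + 3,646 + 3,348 + 4,393 + 3,343 + 5,101 = 39,024
65+: 4,955 + 2,041 = 6,996
Youth dependency ratio = 12,766 / 39,024 × 100 = 32.7
Old-age dependency ratio = 6,996 / 39,024 × 100 = 17.9
Total dependency ratio = (12,766 + 6,996) / 39,024 × 100 = 19,762 / 39,024 × 100 = 50.6

Youth dependency ratio: 32.7
Old-age dependency ratio: 17.9
Total dependency ratio: 50.6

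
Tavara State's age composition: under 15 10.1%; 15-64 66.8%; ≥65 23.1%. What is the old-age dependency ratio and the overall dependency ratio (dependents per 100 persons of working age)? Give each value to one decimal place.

Old-age dependency ratio: 34.6
Total dependency ratio: 49.7

Old-age dependency ratio = 23.1 / 66.8 × 100 = 34.6
Total dependency ratio = (10.1 + 23.1) / 66.8 × 100 = 33.2 / 66.8 × 100 = 49.7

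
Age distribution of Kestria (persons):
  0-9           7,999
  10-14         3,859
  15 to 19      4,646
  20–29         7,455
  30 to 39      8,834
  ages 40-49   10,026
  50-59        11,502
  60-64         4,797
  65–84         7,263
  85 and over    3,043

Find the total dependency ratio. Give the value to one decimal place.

0–14: 7,999 + 3,859 = 11,858
15–64: 4,646 + 7,455 + 8,834 + 10,026 + 11,502 + 4,797 = 47,260
65+: 7,263 + 3,043 = 10,306
Total dependency ratio = (11,858 + 10,306) / 47,260 × 100 = 22,164 / 47,260 × 100 = 46.9

Total dependency ratio: 46.9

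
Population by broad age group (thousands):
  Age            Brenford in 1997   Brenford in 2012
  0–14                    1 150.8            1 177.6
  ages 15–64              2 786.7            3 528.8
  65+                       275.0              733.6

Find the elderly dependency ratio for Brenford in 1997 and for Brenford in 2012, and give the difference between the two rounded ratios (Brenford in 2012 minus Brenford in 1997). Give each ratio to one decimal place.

Brenford in 1997: 9.9
Brenford in 2012: 20.8
Difference: +10.9

Brenford in 1997: 275.0 / 2 786.7 × 100 = 9.9
Brenford in 2012: 733.6 / 3 528.8 × 100 = 20.8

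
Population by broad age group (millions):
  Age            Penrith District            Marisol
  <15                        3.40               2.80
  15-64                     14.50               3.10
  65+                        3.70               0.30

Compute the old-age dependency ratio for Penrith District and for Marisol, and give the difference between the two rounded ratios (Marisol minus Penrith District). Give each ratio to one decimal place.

Penrith District: 25.5
Marisol: 9.7
Difference: -15.8

Penrith District: 3.70 / 14.50 × 100 = 25.5
Marisol: 0.30 / 3.10 × 100 = 9.7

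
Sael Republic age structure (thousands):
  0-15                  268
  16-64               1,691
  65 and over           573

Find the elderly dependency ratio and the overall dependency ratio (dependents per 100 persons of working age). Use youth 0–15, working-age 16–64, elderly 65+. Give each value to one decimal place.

Old-age dependency ratio: 33.9
Total dependency ratio: 49.7

Old-age dependency ratio = 573 / 1,691 × 100 = 33.9
Total dependency ratio = (268 + 573) / 1,691 × 100 = 841 / 1,691 × 100 = 49.7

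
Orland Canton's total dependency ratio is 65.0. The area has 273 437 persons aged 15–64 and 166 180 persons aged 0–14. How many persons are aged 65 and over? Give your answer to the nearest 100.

Aged 65 and over: 11 600

Total dependency ratio = (youth + elderly) / working-age × 100
65.0 = (166 180 + E) / 273 437 × 100
⇒ 11 600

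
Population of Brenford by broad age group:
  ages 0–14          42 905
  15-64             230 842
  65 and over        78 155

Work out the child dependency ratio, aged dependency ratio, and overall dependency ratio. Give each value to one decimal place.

Youth dependency ratio: 18.6
Old-age dependency ratio: 33.9
Total dependency ratio: 52.4

Youth dependency ratio = 42 905 / 230 842 × 100 = 18.6
Old-age dependency ratio = 78 155 / 230 842 × 100 = 33.9
Total dependency ratio = (42 905 + 78 155) / 230 842 × 100 = 121 060 / 230 842 × 100 = 52.4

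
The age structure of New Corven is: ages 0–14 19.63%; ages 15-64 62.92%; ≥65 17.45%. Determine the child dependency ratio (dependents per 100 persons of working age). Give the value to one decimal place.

Youth dependency ratio: 31.2

Youth dependency ratio = 19.63 / 62.92 × 100 = 31.2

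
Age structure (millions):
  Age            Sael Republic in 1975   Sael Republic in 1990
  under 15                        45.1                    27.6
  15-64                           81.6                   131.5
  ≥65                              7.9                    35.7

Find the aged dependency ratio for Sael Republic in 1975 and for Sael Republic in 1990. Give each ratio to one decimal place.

Sael Republic in 1975: 7.9 / 81.6 × 100 = 9.7
Sael Republic in 1990: 35.7 / 131.5 × 100 = 27.1

Sael Republic in 1975: 9.7
Sael Republic in 1990: 27.1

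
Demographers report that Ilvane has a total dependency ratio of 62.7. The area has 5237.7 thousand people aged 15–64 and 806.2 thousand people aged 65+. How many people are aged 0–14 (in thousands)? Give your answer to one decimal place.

Total dependency ratio = (youth + elderly) / working-age × 100
62.7 = (Y + 806.2) / 5237.7 × 100
⇒ 2477.8

Aged 0–14: 2477.8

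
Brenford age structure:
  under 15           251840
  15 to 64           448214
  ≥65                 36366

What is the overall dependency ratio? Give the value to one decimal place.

Total dependency ratio: 64.3

Total dependency ratio = (251840 + 36366) / 448214 × 100 = 288206 / 448214 × 100 = 64.3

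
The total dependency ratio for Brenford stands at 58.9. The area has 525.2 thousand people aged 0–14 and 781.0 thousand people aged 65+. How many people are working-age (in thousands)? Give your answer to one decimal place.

Working-age: 2,217.7

Total dependency ratio = (youth + elderly) / working-age × 100
58.9 = (525.2 + 781.0) / W × 100
⇒ 2,217.7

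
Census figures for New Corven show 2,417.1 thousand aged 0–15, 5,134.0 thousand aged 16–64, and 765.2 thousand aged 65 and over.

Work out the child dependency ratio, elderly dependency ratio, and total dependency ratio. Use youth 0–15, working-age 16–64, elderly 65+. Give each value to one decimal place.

Youth dependency ratio: 47.1
Old-age dependency ratio: 14.9
Total dependency ratio: 62.0

Youth dependency ratio = 2,417.1 / 5,134.0 × 100 = 47.1
Old-age dependency ratio = 765.2 / 5,134.0 × 100 = 14.9
Total dependency ratio = (2,417.1 + 765.2) / 5,134.0 × 100 = 3,182.3 / 5,134.0 × 100 = 62.0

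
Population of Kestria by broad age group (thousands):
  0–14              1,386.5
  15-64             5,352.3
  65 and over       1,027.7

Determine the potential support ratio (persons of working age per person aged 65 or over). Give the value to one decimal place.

Potential support ratio: 5.2

Potential support ratio = 5,352.3 / 1,027.7 = 5.2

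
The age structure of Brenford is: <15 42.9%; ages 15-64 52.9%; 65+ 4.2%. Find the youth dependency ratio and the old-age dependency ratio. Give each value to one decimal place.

Youth dependency ratio: 81.1
Old-age dependency ratio: 7.9

Youth dependency ratio = 42.9 / 52.9 × 100 = 81.1
Old-age dependency ratio = 4.2 / 52.9 × 100 = 7.9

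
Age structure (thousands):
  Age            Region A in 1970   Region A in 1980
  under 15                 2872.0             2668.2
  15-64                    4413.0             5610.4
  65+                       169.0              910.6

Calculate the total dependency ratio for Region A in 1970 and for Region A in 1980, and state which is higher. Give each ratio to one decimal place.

Region A in 1970: 68.9
Region A in 1980: 63.8
Higher: Region A in 1970

Region A in 1970: (2872.0 + 169.0) / 4413.0 × 100 = 3041.0 / 4413.0 × 100 = 68.9
Region A in 1980: (2668.2 + 910.6) / 5610.4 × 100 = 3578.8 / 5610.4 × 100 = 63.8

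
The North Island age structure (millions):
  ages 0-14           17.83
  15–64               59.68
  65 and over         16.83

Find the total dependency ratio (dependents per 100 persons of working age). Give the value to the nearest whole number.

Total dependency ratio = (17.83 + 16.83) / 59.68 × 100 = 34.66 / 59.68 × 100 = 58

Total dependency ratio: 58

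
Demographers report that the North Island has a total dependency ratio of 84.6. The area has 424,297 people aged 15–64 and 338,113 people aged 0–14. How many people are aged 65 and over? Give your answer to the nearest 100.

Aged 65 and over: 20,800

Total dependency ratio = (youth + elderly) / working-age × 100
84.6 = (338,113 + E) / 424,297 × 100
⇒ 20,800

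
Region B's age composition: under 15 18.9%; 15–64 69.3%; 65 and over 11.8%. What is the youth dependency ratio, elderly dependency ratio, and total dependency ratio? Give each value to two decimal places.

Youth dependency ratio = 18.9 / 69.3 × 100 = 27.27
Old-age dependency ratio = 11.8 / 69.3 × 100 = 17.03
Total dependency ratio = (18.9 + 11.8) / 69.3 × 100 = 30.7 / 69.3 × 100 = 44.30

Youth dependency ratio: 27.27
Old-age dependency ratio: 17.03
Total dependency ratio: 44.30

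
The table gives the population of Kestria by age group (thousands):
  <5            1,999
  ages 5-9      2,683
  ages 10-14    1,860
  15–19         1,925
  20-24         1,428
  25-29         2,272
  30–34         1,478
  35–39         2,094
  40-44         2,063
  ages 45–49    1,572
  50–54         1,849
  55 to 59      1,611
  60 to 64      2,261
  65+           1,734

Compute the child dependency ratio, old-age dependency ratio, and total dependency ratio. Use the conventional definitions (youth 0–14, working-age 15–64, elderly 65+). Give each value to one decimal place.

Youth dependency ratio: 35.3
Old-age dependency ratio: 9.3
Total dependency ratio: 44.6

0–14: 1,999 + 2,683 + 1,860 = 6,542
15–64: 1,925 + 1,428 + 2,272 + 1,478 + 2,094 + 2,063 + 1,572 + 1,849 + 1,611 + 2,261 = 18,553
65+: 1,734
Youth dependency ratio = 6,542 / 18,553 × 100 = 35.3
Old-age dependency ratio = 1,734 / 18,553 × 100 = 9.3
Total dependency ratio = (6,542 + 1,734) / 18,553 × 100 = 8,276 / 18,553 × 100 = 44.6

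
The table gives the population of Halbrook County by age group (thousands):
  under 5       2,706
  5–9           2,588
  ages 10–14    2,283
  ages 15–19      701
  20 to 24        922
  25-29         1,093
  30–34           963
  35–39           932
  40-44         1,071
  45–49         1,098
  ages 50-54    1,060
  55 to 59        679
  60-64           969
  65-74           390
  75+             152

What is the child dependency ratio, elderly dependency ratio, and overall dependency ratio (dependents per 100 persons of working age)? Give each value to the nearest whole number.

Youth dependency ratio: 80
Old-age dependency ratio: 6
Total dependency ratio: 86

0–14: 2,706 + 2,588 + 2,283 = 7,577
15–64: 701 + 922 + 1,093 + 963 + 932 + 1,071 + 1,098 + 1,060 + 679 + 969 = 9,488
65+: 390 + 152 = 542
Youth dependency ratio = 7,577 / 9,488 × 100 = 80
Old-age dependency ratio = 542 / 9,488 × 100 = 6
Total dependency ratio = (7,577 + 542) / 9,488 × 100 = 8,119 / 9,488 × 100 = 86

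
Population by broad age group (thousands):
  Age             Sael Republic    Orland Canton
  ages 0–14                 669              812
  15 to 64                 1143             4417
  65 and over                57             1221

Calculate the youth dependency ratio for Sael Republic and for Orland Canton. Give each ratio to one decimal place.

Sael Republic: 669 / 1143 × 100 = 58.5
Orland Canton: 812 / 4417 × 100 = 18.4

Sael Republic: 58.5
Orland Canton: 18.4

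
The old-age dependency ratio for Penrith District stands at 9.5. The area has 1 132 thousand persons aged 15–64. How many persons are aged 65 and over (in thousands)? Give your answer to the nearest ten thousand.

Old-age dependency ratio = elderly / working-age × 100
9.5 = E / 1 132 × 100
⇒ 110

Aged 65 and over: 110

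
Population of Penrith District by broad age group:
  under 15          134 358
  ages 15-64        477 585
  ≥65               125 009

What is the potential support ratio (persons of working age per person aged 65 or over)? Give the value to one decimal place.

Potential support ratio: 3.8

Potential support ratio = 477 585 / 125 009 = 3.8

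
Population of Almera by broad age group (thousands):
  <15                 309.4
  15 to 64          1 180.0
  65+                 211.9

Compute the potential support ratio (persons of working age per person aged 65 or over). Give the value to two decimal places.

Potential support ratio: 5.57

Potential support ratio = 1 180.0 / 211.9 = 5.57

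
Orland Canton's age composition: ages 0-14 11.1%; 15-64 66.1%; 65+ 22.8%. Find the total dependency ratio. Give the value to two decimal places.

Total dependency ratio = (11.1 + 22.8) / 66.1 × 100 = 33.9 / 66.1 × 100 = 51.29

Total dependency ratio: 51.29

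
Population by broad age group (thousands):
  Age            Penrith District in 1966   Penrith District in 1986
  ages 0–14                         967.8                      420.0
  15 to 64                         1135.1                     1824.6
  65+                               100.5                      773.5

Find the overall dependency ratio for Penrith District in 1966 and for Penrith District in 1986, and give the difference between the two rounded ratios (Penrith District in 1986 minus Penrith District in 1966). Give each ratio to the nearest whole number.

Penrith District in 1966: (967.8 + 100.5) / 1135.1 × 100 = 1068.3 / 1135.1 × 100 = 94
Penrith District in 1986: (420.0 + 773.5) / 1824.6 × 100 = 1193.5 / 1824.6 × 100 = 65

Penrith District in 1966: 94
Penrith District in 1986: 65
Difference: -29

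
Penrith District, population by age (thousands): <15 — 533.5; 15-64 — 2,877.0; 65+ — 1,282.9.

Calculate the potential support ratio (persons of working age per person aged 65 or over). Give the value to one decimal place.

Potential support ratio = 2,877.0 / 1,282.9 = 2.2

Potential support ratio: 2.2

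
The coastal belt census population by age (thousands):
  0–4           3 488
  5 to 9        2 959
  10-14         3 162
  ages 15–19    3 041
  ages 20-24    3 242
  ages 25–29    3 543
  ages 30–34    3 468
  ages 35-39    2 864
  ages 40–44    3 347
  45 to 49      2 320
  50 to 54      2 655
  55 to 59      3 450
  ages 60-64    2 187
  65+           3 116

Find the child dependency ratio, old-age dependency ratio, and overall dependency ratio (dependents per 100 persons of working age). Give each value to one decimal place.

0–14: 3 488 + 2 959 + 3 162 = 9 609
15–64: 3 041 + 3 242 + 3 543 + 3 468 + 2 864 + 3 347 + 2 320 + 2 655 + 3 450 + 2 187 = 30 117
65+: 3 116
Youth dependency ratio = 9 609 / 30 117 × 100 = 31.9
Old-age dependency ratio = 3 116 / 30 117 × 100 = 10.3
Total dependency ratio = (9 609 + 3 116) / 30 117 × 100 = 12 725 / 30 117 × 100 = 42.3

Youth dependency ratio: 31.9
Old-age dependency ratio: 10.3
Total dependency ratio: 42.3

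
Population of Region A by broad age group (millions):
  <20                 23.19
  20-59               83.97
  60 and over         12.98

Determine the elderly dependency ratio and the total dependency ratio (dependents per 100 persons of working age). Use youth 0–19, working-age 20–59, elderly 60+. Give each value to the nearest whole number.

Old-age dependency ratio = 12.98 / 83.97 × 100 = 15
Total dependency ratio = (23.19 + 12.98) / 83.97 × 100 = 36.17 / 83.97 × 100 = 43

Old-age dependency ratio: 15
Total dependency ratio: 43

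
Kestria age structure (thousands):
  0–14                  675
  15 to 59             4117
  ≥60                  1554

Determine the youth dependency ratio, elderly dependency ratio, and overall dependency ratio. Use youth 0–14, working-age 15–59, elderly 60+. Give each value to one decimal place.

Youth dependency ratio: 16.4
Old-age dependency ratio: 37.7
Total dependency ratio: 54.1

Youth dependency ratio = 675 / 4117 × 100 = 16.4
Old-age dependency ratio = 1554 / 4117 × 100 = 37.7
Total dependency ratio = (675 + 1554) / 4117 × 100 = 2229 / 4117 × 100 = 54.1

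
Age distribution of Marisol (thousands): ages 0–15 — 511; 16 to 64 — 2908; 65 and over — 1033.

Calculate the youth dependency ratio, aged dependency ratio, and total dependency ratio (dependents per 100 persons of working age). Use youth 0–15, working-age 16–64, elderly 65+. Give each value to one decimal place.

Youth dependency ratio: 17.6
Old-age dependency ratio: 35.5
Total dependency ratio: 53.1

Youth dependency ratio = 511 / 2908 × 100 = 17.6
Old-age dependency ratio = 1033 / 2908 × 100 = 35.5
Total dependency ratio = (511 + 1033) / 2908 × 100 = 1544 / 2908 × 100 = 53.1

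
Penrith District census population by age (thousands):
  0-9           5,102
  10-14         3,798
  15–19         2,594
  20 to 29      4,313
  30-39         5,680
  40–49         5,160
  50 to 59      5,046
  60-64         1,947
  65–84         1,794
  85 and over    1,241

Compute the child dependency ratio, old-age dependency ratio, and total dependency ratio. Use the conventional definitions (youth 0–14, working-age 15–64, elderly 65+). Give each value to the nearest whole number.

Youth dependency ratio: 36
Old-age dependency ratio: 12
Total dependency ratio: 48

0–14: 5,102 + 3,798 = 8,900
15–64: 2,594 + 4,313 + 5,680 + 5,160 + 5,046 + 1,947 = 24,740
65+: 1,794 + 1,241 = 3,035
Youth dependency ratio = 8,900 / 24,740 × 100 = 36
Old-age dependency ratio = 3,035 / 24,740 × 100 = 12
Total dependency ratio = (8,900 + 3,035) / 24,740 × 100 = 11,935 / 24,740 × 100 = 48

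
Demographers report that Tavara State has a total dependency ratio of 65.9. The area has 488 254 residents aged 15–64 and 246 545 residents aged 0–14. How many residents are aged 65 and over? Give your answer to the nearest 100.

Aged 65 and over: 75 200

Total dependency ratio = (youth + elderly) / working-age × 100
65.9 = (246 545 + E) / 488 254 × 100
⇒ 75 200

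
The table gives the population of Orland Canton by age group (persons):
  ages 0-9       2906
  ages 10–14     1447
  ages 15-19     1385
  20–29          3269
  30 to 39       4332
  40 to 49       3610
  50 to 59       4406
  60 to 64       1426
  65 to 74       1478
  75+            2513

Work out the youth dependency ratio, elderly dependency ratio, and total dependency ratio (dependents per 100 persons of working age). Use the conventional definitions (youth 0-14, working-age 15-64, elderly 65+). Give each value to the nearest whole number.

Youth dependency ratio: 24
Old-age dependency ratio: 22
Total dependency ratio: 45

0–14: 2906 + 1447 = 4353
15–64: 1385 + 3269 + 4332 + 3610 + 4406 + 1426 = 18428
65+: 1478 + 2513 = 3991
Youth dependency ratio = 4353 / 18428 × 100 = 24
Old-age dependency ratio = 3991 / 18428 × 100 = 22
Total dependency ratio = (4353 + 3991) / 18428 × 100 = 8344 / 18428 × 100 = 45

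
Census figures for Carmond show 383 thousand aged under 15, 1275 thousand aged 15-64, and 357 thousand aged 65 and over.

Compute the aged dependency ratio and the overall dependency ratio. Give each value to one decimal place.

Old-age dependency ratio: 28.0
Total dependency ratio: 58.0

Old-age dependency ratio = 357 / 1275 × 100 = 28.0
Total dependency ratio = (383 + 357) / 1275 × 100 = 740 / 1275 × 100 = 58.0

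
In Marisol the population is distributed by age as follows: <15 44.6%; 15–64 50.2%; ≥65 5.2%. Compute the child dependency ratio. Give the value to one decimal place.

Youth dependency ratio = 44.6 / 50.2 × 100 = 88.8

Youth dependency ratio: 88.8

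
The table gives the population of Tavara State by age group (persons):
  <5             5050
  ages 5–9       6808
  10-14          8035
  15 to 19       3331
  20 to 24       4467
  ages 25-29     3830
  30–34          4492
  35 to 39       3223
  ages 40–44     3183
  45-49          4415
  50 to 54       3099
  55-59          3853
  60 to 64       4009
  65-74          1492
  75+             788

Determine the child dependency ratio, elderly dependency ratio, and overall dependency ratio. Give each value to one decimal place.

0–14: 5050 + 6808 + 8035 = 19893
15–64: 3331 + 4467 + 3830 + 4492 + 3223 + 3183 + 4415 + 3099 + 3853 + 4009 = 37902
65+: 1492 + 788 = 2280
Youth dependency ratio = 19893 / 37902 × 100 = 52.5
Old-age dependency ratio = 2280 / 37902 × 100 = 6.0
Total dependency ratio = (19893 + 2280) / 37902 × 100 = 22173 / 37902 × 100 = 58.5

Youth dependency ratio: 52.5
Old-age dependency ratio: 6.0
Total dependency ratio: 58.5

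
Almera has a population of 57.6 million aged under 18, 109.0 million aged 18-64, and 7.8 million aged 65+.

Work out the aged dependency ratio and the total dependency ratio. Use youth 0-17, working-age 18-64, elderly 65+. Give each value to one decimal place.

Old-age dependency ratio = 7.8 / 109.0 × 100 = 7.2
Total dependency ratio = (57.6 + 7.8) / 109.0 × 100 = 65.4 / 109.0 × 100 = 60.0

Old-age dependency ratio: 7.2
Total dependency ratio: 60.0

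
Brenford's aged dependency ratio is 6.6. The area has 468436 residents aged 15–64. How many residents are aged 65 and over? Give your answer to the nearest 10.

Aged 65 and over: 30920

Old-age dependency ratio = elderly / working-age × 100
6.6 = E / 468436 × 100
⇒ 30920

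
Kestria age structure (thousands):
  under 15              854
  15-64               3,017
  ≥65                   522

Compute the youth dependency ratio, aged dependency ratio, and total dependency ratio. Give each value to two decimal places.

Youth dependency ratio = 854 / 3,017 × 100 = 28.31
Old-age dependency ratio = 522 / 3,017 × 100 = 17.30
Total dependency ratio = (854 + 522) / 3,017 × 100 = 1,376 / 3,017 × 100 = 45.61

Youth dependency ratio: 28.31
Old-age dependency ratio: 17.30
Total dependency ratio: 45.61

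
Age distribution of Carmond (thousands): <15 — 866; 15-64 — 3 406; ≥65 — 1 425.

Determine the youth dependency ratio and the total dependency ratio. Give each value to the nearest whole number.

Youth dependency ratio: 25
Total dependency ratio: 67

Youth dependency ratio = 866 / 3 406 × 100 = 25
Total dependency ratio = (866 + 1 425) / 3 406 × 100 = 2 291 / 3 406 × 100 = 67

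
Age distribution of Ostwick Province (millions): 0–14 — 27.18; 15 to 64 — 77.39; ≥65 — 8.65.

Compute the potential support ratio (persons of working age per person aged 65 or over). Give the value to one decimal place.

Potential support ratio: 8.9

Potential support ratio = 77.39 / 8.65 = 8.9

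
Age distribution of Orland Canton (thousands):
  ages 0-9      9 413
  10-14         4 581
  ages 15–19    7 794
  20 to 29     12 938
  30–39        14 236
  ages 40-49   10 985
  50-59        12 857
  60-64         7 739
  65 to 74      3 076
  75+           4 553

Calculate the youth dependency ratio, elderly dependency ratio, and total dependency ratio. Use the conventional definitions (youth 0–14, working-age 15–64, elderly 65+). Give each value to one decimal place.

Youth dependency ratio: 21.0
Old-age dependency ratio: 11.5
Total dependency ratio: 32.5

0–14: 9 413 + 4 581 = 13 994
15–64: 7 794 + 12 938 + 14 236 + 10 985 + 12 857 + 7 739 = 66 549
65+: 3 076 + 4 553 = 7 629
Youth dependency ratio = 13 994 / 66 549 × 100 = 21.0
Old-age dependency ratio = 7 629 / 66 549 × 100 = 11.5
Total dependency ratio = (13 994 + 7 629) / 66 549 × 100 = 21 623 / 66 549 × 100 = 32.5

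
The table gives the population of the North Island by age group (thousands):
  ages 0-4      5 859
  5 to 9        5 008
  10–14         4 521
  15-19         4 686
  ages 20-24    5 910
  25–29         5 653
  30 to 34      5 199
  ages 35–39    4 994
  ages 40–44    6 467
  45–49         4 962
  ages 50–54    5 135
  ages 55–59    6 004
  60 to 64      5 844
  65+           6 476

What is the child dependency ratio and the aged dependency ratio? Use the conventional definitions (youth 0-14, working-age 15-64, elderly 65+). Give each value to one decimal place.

0–14: 5 859 + 5 008 + 4 521 = 15 388
15–64: 4 686 + 5 910 + 5 653 + 5 199 + 4 994 + 6 467 + 4 962 + 5 135 + 6 004 + 5 844 = 54 854
65+: 6 476
Youth dependency ratio = 15 388 / 54 854 × 100 = 28.1
Old-age dependency ratio = 6 476 / 54 854 × 100 = 11.8

Youth dependency ratio: 28.1
Old-age dependency ratio: 11.8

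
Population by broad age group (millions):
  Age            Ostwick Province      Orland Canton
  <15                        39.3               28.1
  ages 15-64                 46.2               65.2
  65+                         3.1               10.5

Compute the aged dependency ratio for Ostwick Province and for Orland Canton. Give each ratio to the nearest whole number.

Ostwick Province: 7
Orland Canton: 16

Ostwick Province: 3.1 / 46.2 × 100 = 7
Orland Canton: 10.5 / 65.2 × 100 = 16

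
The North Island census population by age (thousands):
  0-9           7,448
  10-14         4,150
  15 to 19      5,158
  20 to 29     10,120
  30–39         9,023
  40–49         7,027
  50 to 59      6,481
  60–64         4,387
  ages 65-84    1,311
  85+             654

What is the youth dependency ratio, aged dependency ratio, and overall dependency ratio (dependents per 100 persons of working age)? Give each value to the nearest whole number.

0–14: 7,448 + 4,150 = 11,598
15–64: 5,158 + 10,120 + 9,023 + 7,027 + 6,481 + 4,387 = 42,196
65+: 1,311 + 654 = 1,965
Youth dependency ratio = 11,598 / 42,196 × 100 = 27
Old-age dependency ratio = 1,965 / 42,196 × 100 = 5
Total dependency ratio = (11,598 + 1,965) / 42,196 × 100 = 13,563 / 42,196 × 100 = 32

Youth dependency ratio: 27
Old-age dependency ratio: 5
Total dependency ratio: 32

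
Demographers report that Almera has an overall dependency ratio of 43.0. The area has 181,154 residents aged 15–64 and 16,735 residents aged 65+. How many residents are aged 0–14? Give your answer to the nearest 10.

Total dependency ratio = (youth + elderly) / working-age × 100
43.0 = (Y + 16,735) / 181,154 × 100
⇒ 61,160

Aged 0–14: 61,160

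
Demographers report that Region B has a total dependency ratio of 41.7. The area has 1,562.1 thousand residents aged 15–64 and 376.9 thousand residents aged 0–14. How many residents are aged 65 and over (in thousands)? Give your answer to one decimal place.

Total dependency ratio = (youth + elderly) / working-age × 100
41.7 = (376.9 + E) / 1,562.1 × 100
⇒ 274.5

Aged 65 and over: 274.5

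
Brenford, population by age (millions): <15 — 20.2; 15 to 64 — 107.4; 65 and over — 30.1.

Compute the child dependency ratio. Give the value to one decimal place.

Youth dependency ratio: 18.8

Youth dependency ratio = 20.2 / 107.4 × 100 = 18.8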